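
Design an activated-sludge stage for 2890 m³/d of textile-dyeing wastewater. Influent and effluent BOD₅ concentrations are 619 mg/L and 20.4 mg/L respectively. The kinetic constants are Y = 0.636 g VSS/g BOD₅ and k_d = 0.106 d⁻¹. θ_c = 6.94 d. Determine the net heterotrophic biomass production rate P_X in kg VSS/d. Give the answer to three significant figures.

Y_obs = Y / (1 + k_d θ_c) = 0.636 / (1 + 0.106 × 6.94) = 0.636 / 1.736 = 0.3664.
Mass of BOD₅ removed per day: Q(S₀ − S) = 2890 × 598.6 g/m³ = 1730 kg/d.
Net biomass production P_X = Y_obs × Q·(S₀ − S) = 0.3664 × 1730 = 633.9 kg VSS/d.

P_X ≈ 634 kg VSS/d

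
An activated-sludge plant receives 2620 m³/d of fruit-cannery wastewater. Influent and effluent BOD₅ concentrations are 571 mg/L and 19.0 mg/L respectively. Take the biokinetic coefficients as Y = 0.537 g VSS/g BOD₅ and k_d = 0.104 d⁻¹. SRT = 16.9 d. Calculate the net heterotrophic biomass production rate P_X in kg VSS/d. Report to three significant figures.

Observed yield with endogenous decay: Y_obs = Y / (1 + k_d·θ_c) = 0.537 / (1 + 0.104 × 16.9) = 0.537 / 2.758 = 0.1947 g VSS/g BOD₅.
ΔS = 571 − 19.0 = 552.0 mg/L, so the substrate removal rate is 2620 × 552.0/1000 = 1446 kg BOD₅/d.
So the net sludge growth is P_X = 0.1947 × 1446 = 281.6 kg VSS/d.

P_X ≈ 282 kg VSS/d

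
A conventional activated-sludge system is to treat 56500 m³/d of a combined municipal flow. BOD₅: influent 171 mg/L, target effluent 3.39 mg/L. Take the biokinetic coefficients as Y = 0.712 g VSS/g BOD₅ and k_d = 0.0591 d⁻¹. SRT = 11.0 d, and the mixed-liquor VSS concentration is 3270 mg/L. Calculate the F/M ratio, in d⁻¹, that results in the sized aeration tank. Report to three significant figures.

Rearranging the biomass balance for a CMAS with decay, V = Y·Q·ΔS·θ_c / [X·(1+k_d θ_c)] = 0.712 × 56500 × (171 − 3.39) × 11.0 / [3270 × (1 + 0.0591 × 11.0)] = 7.42×10^7 / 5396 = 13746 m³.
F/M = applied load / biomass = Q·S₀/(V·X) = 56500 × 171 / (13746 × 3270) = 0.2149 d⁻¹.

F/M ≈ 0.215 d⁻¹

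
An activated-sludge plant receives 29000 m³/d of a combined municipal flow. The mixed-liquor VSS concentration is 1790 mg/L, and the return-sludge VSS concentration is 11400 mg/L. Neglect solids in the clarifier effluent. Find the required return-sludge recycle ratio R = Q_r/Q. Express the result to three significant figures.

R ≈ 0.186

R = Q_r/Q = X/(X_r − X) = 1790 / (11400 − 1790) = 0.1863.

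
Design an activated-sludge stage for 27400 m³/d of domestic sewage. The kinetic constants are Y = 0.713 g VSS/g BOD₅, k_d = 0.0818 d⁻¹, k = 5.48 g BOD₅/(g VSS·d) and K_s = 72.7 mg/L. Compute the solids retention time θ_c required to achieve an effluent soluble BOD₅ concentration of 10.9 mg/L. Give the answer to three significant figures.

θ_c ≈ 2.34 d

Specific growth rate at S = 10.9 mg/L: μ = YkS/(K_s+S) = 0.713·5.48·10.9/(72.7+10.9) = 0.5094 d⁻¹.
1/θ_c = 0.5094 − 0.0818 = 0.4276 d⁻¹, so θ_c = 2.338 d.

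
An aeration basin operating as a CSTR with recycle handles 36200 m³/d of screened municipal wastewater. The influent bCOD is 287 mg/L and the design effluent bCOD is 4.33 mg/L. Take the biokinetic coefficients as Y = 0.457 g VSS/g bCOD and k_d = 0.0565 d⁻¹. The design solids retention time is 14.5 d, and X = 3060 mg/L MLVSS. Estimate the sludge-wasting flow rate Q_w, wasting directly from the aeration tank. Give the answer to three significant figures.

From the SRT design equation V = Y Q (S₀−S) θ_c / [X (1 + k_d θ_c)] = 0.457 × 36200 × (287 − 4.33) × 14.5 / [3060 × (1 + 0.0565 × 14.5)] = 6.78×10^7 / 5567 = 12180 m³.
For wasting at MLVSS concentration, Q_w = V/θ_c = 12180/14.5 = 840.0 m³/d.

Q_w ≈ 840 m³/d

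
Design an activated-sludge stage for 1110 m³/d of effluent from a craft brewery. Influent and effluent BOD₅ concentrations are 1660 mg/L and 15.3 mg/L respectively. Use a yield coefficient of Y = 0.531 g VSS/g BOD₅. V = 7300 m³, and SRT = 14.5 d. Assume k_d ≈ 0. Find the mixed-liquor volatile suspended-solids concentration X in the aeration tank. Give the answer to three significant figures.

From V·X = Y·Q·(S₀ − S)·θ_c (decay neglected): X = 0.531 × 1110 × (1660 − 15.3) × 14.5 / 7300 = 1926 mg/L.

X ≈ 1930 mg/L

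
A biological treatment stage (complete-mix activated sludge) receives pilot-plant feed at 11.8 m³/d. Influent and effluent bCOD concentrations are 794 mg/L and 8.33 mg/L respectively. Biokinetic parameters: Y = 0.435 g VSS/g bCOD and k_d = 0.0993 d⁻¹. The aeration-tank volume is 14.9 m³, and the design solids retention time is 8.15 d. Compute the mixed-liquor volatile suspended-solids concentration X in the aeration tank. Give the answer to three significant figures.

From V·X·(1 + k_d·θ_c) = Y·Q·(S₀ − S)·θ_c: X = 0.435 × 11.8 × (794 − 8.33) × 8.15 / [14.9 × (1 + 0.0993 × 8.15)] = 1219 mg/L.

X ≈ 1220 mg/L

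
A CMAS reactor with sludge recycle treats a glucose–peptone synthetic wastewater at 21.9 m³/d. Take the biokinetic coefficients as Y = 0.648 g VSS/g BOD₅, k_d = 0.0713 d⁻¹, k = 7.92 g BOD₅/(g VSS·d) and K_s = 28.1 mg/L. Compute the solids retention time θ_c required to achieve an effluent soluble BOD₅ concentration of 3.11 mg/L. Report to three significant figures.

At the target effluent, Y k S/(K_s+S) = 0.648×7.92×3.11/31.21 = 0.5114 d⁻¹.
1/θ_c = 0.5114 − 0.0713 = 0.4401 d⁻¹, so θ_c = 2.272 d.

θ_c ≈ 2.27 d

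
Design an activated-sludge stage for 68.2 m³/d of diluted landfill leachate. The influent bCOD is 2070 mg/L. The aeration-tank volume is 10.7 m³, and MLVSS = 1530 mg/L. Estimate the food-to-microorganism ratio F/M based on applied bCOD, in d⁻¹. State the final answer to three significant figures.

Food-to-microorganism ratio F/M = Q S₀ / (V X) = 68.2 × 2070 / (10.70 × 1530) = 8.623 d⁻¹.

F/M ≈ 8.62 d⁻¹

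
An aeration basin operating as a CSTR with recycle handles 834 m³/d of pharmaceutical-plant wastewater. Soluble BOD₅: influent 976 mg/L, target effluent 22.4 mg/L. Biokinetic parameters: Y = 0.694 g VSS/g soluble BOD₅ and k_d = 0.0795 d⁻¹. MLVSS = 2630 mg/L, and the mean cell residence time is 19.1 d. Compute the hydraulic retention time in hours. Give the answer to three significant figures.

From the SRT design equation V = Y Q (S₀−S) θ_c / [X (1 + k_d θ_c)] = 0.694 × 834 × (976 − 22.4) × 19.1 / [2630 × (1 + 0.0795 × 19.1)] = 1.05×10^7 / 6624 = 1592 m³.
HRT = V/Q = 1592 m³ / 834 m³·d⁻¹ = 1.908 d × 24 = 45.80 h.

τ ≈ 45.8 h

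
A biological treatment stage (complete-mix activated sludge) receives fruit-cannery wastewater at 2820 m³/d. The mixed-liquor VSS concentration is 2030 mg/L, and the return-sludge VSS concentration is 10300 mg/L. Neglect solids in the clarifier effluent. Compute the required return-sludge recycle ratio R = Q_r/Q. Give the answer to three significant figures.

R = Q_r/Q = X/(X_r − X) = 2030 / (10300 − 2030) = 0.2455.

R ≈ 0.245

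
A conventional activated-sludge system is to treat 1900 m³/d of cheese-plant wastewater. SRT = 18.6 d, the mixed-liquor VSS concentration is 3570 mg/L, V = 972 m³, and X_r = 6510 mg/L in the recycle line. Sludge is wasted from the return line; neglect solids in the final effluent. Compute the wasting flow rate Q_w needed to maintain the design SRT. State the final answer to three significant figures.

θ_c = V·X/(Q_w·X_r) when wasting from the recycle, so Q_w = V·X/(θ_c·X_r) = 972.0 × 3570 / (18.6 × 6510) = 28.66 m³/d.

Q_w ≈ 28.7 m³/d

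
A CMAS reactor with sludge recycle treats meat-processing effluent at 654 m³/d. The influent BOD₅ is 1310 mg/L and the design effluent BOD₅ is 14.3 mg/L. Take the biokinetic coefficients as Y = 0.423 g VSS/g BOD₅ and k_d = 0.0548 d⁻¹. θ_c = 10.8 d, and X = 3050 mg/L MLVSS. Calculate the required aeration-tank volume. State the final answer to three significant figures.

Rearranging the biomass balance for a CMAS with decay, V = Y·Q·ΔS·θ_c / [X·(1+k_d θ_c)] = 0.423 × 654 × (1310 − 14.3) × 10.8 / [3050 × (1 + 0.0548 × 10.8)] = 3.87×10^6 / 4855 = 797.3 m³.

V ≈ 797 m³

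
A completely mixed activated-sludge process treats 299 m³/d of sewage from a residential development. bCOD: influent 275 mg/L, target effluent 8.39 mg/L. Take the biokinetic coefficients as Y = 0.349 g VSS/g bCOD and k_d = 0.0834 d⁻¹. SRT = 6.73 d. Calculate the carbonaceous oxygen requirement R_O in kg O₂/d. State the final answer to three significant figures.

Y_obs = Y / (1 + k_d θ_c) = 0.349 / (1 + 0.0834 × 6.73) = 0.349 / 1.561 = 0.2235.
Substrate removed = Q·(S₀ − S) = 299 m³/d × (275 − 8.39) g/m³ = 7.97×10^4 g/d = 79.72 kg/d.
Biomass synthesised: P_X = Y_obs × 79.72 = 17.82 kg VSS/d.
R_O = Q·ΔS − 1.42 P_X = 79.72 − 25.30 = 54.41 kg O₂/d.

R_O ≈ 54.4 kg O₂/d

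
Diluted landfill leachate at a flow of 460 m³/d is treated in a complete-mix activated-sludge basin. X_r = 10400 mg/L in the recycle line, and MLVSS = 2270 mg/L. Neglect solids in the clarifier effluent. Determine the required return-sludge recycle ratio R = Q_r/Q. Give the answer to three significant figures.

R ≈ 0.279

Mass balance around the secondary clarifier (neglecting effluent solids): R = X / (X_r − X) = 2270 / (10400 − 2270) = 0.2792.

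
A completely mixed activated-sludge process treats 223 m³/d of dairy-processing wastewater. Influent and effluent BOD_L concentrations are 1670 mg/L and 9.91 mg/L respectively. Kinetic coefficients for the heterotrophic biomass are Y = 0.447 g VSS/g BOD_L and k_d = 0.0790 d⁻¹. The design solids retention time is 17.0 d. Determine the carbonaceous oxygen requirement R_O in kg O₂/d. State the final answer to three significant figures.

The observed yield is Y_obs = Y/(1 + k_d·θ_c) = 0.447 / (1 + 0.0790 × 17.0) = 0.447 / 2.343 = 0.1908 g VSS per g BOD_L removed.
Q·(S₀ − S) = 223 × (1670 − 9.91) × 10⁻³ = 370.2 kg/d removed.
Net sludge production P_X = 0.1908 × 370.2 = 70.63 kg VSS/d.
R_O = Q·(S₀ − S) − 1.42·P_X = 370.2 − 1.42 × 70.63 = 269.9 kg O₂/d.

R_O ≈ 270 kg O₂/d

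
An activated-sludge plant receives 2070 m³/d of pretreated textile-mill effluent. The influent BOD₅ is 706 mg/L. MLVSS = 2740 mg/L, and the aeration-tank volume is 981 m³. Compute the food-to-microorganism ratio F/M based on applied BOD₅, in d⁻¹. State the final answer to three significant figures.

Food-to-microorganism ratio F/M = Q S₀ / (V X) = 2070 × 706 / (981.0 × 2740) = 0.5437 d⁻¹.

F/M ≈ 0.544 d⁻¹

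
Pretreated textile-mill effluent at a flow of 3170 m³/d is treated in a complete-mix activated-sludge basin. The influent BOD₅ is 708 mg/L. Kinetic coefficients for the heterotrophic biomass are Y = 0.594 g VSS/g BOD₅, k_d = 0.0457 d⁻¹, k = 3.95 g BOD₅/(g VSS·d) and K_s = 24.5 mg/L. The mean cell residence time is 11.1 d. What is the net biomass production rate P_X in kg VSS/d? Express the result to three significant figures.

P_X ≈ 883 kg VSS/d

For a completely mixed reactor with recycle the Lawrence–McCarty relation gives S = K_s·(1 + k_d·θ_c) / [θ_c·(Y·k − k_d) − 1] = 24.5 × (1 + 0.0457 × 11.1) / [11.1 × (0.594 × 3.95 − 0.0457) − 1] = 36.93 / 24.54 = 1.505 mg/L.
Observed yield with endogenous decay: Y_obs = Y / (1 + k_d·θ_c) = 0.594 / (1 + 0.0457 × 11.1) = 0.594 / 1.507 = 0.3941 g VSS/g BOD₅.
Q·(S₀ − S) = 3170 × (708 − 1.51) × 10⁻³ = 2240 kg/d removed.
Biomass produced: P_X = Y_obs·Q·ΔS = 0.3941 × 2240 ≈ 882.6 kg VSS/d.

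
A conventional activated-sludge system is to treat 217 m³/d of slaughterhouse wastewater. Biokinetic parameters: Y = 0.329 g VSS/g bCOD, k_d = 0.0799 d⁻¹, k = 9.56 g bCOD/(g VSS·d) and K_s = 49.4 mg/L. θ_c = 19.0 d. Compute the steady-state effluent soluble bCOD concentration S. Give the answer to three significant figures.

Effluent substrate depends only on kinetics and SRT: S = K_s(1 + k_d θ_c) / [θ_c(Yk − k_d) − 1] = 49.4 × (1 + 0.0799 × 19.0) / [19.0 × (0.329 × 9.56 − 0.0799) − 1] = 124.4 / 57.24 = 2.173 mg/L.

S ≈ 2.17 mg/L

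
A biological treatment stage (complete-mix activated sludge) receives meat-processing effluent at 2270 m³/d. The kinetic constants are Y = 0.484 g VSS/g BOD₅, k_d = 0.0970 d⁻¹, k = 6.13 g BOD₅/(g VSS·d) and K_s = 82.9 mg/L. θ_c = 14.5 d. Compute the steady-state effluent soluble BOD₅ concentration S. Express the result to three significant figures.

S ≈ 4.91 mg/L

From the Monod/SRT balance for a CMAS, S = K_s·(1+k_d θ_c)/[θ_c·(Y k − k_d) − 1] = 82.9 × (1 + 0.0970 × 14.5) / [14.5 × (0.484 × 6.13 − 0.0970) − 1] = 199.5 / 40.61 = 4.912 mg/L.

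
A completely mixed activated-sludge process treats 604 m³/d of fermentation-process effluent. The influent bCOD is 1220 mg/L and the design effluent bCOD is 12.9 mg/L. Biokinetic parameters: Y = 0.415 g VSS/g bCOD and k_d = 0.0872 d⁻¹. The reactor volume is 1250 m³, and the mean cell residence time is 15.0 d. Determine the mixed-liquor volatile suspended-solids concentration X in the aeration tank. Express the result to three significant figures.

X ≈ 1570 mg/L

Solving the biomass balance for X: X = Y Q (S₀−S) θ_c / [V (1+k_d θ_c)] = 0.415 × 604 × (1220 − 12.9) × 15.0 / [1250 × (1 + 0.0872 × 15.0)] = 1573 mg/L.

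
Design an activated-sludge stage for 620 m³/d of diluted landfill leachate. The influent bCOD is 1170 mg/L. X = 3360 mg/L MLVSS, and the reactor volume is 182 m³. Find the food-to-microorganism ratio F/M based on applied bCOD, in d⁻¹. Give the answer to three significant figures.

F/M ≈ 1.19 d⁻¹

F/M = Q·S₀ / (V·X) = 620 × 1170 / (182.0 × 3360) = 1.186 g bCOD·(g VSS·d)⁻¹.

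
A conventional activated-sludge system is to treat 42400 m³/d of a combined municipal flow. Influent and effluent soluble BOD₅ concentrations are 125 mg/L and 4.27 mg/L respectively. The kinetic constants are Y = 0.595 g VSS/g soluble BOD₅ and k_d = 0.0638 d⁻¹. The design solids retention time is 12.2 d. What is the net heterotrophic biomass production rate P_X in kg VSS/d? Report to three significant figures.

P_X ≈ 1710 kg VSS/d

Observed yield with endogenous decay: Y_obs = Y / (1 + k_d·θ_c) = 0.595 / (1 + 0.0638 × 12.2) = 0.595 / 1.778 = 0.3346 g VSS/g soluble BOD₅.
Q·(S₀ − S) = 42400 × (125 − 4.27) × 10⁻³ = 5119 kg/d removed.
Net biomass production P_X = Y_obs × Q·(S₀ − S) = 0.3346 × 5119 = 1713 kg VSS/d.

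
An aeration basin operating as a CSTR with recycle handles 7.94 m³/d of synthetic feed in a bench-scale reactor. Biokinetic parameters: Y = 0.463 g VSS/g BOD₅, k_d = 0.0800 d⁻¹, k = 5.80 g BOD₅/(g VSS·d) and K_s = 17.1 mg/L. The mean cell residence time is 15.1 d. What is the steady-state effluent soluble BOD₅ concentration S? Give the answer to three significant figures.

Effluent substrate depends only on kinetics and SRT: S = K_s(1 + k_d θ_c) / [θ_c(Yk − k_d) − 1] = 17.1 × (1 + 0.0800 × 15.1) / [15.1 × (0.463 × 5.80 − 0.0800) − 1] = 37.76 / 38.34 = 0.9847 mg/L.

S ≈ 0.985 mg/L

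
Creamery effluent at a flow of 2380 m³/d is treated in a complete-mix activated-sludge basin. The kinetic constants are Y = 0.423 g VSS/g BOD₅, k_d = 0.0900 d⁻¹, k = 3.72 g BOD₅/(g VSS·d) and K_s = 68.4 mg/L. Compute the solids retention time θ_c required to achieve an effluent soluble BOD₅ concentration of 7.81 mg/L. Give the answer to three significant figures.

θ_c ≈ 14.0 d

At the target effluent, Y k S/(K_s+S) = 0.423×3.72×7.81/76.21 = 0.1613 d⁻¹.
1/θ_c = 0.1613 − 0.0900 = 0.07126 d⁻¹, so θ_c = 14.03 d.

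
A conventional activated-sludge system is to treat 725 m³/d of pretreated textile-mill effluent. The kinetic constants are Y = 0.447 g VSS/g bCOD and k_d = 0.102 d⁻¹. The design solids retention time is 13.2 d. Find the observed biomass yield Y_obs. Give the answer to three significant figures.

Y_obs ≈ 0.191 g VSS/g bCOD

Y_obs = Y / (1 + k_d θ_c) = 0.447 / (1 + 0.102 × 13.2) = 0.447 / 2.346 = 0.1905.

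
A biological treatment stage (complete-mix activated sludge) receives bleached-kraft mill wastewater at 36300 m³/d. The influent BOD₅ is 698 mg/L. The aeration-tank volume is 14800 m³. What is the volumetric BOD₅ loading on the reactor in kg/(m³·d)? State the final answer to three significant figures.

L_v = Q S₀ / V = 36300 × 698 × 10⁻³ / 14800 = 1.712 kg/(m³·d).

L_v ≈ 1.71 kg BOD₅/(m³·d)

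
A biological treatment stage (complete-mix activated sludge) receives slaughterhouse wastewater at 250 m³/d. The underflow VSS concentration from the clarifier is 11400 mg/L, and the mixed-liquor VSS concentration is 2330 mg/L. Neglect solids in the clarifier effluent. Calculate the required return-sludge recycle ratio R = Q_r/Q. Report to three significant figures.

R ≈ 0.257

R = Q_r/Q = X/(X_r − X) = 2330 / (11400 − 2330) = 0.2569.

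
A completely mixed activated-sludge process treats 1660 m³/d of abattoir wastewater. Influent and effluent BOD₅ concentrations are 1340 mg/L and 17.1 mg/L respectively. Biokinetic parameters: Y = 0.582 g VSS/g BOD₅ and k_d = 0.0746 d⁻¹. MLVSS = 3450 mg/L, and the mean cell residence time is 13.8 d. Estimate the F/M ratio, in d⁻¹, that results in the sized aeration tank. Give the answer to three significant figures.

F/M ≈ 0.256 d⁻¹

Steady-state biomass mass balance: V·X·(1 + k_d·θ_c) = Y·Q·(S₀ − S)·θ_c, so V = 0.582 × 1660 × (1340 − 17.1) × 13.8 / [3450 × (1 + 0.0746 × 13.8)] = 1.76×10^7 / 7002 = 2519 m³.
Food-to-microorganism ratio F/M = Q S₀ / (V X) = 1660 × 1340 / (2519 × 3450) = 0.2560 d⁻¹.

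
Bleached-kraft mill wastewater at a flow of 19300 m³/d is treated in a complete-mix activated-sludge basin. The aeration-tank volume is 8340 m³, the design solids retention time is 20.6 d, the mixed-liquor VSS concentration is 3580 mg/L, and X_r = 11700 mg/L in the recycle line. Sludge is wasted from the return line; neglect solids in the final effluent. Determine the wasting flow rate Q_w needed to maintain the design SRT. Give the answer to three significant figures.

Q_w ≈ 124 m³/d

Q_w = (V·X)/(θ_c X_r) = 8340 × 3580 / (20.6 × 11700) = 123.9 m³/d.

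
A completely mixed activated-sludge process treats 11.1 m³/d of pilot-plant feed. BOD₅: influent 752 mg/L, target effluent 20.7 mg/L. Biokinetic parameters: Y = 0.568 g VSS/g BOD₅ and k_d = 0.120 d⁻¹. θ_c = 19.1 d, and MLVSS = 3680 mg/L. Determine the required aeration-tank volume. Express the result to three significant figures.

From the SRT design equation V = Y Q (S₀−S) θ_c / [X (1 + k_d θ_c)] = 0.568 × 11.1 × (752 − 20.7) × 19.1 / [3680 × (1 + 0.120 × 19.1)] = 8.81×10^4 / 12115 = 7.269 m³.

V ≈ 7.27 m³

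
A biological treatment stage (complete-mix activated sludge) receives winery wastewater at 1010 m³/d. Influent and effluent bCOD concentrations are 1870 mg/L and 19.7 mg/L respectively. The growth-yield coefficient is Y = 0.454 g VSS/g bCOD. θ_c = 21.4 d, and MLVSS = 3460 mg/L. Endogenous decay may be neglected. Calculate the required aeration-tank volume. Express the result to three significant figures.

V·X = Y·Q·ΔS·θ_c gives V = 0.454 × 1010 × (1870 − 19.7) × 21.4 / 3460 = 5248 m³.

V ≈ 5250 m³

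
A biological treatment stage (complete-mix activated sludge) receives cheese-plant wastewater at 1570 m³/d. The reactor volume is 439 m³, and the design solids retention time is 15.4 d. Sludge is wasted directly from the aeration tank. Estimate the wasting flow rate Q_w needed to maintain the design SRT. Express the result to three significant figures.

Q_w ≈ 28.5 m³/d

With mixed-liquor wasting, θ_c = V/Q_w, so Q_w = V/θ_c = 439.0/15.4 = 28.51 m³/d.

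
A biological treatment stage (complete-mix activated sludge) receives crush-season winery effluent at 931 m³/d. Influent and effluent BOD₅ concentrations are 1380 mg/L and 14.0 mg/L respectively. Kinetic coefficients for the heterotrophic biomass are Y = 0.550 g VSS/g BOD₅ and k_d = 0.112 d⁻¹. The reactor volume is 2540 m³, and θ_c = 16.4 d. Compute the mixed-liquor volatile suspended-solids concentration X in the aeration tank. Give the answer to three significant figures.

X = Y·Q·ΔS·θ_c / [V·(1 + k_d θ_c)] = 0.550 × 931 × (1380 − 14.0) × 16.4 / [2540 × (1 + 0.112 × 16.4)] = 1592 mg/L.

X ≈ 1590 mg/L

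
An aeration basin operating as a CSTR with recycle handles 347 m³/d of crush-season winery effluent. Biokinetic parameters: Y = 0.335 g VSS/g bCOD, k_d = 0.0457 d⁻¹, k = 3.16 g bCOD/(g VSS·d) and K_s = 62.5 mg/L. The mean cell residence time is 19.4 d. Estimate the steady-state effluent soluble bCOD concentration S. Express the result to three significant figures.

For a completely mixed reactor with recycle the Lawrence–McCarty relation gives S = K_s·(1 + k_d·θ_c) / [θ_c·(Y·k − k_d) − 1] = 62.5 × (1 + 0.0457 × 19.4) / [19.4 × (0.335 × 3.16 − 0.0457) − 1] = 117.9 / 18.65 = 6.322 mg/L.

S ≈ 6.32 mg/L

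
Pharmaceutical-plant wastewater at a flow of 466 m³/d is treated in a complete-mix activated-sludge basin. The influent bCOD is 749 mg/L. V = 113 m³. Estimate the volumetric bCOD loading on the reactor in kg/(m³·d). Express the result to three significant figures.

L_v ≈ 3.09 kg bCOD/(m³·d)

L_v = Q S₀ / V = 466 × 749 × 10⁻³ / 113.0 = 3.089 kg/(m³·d).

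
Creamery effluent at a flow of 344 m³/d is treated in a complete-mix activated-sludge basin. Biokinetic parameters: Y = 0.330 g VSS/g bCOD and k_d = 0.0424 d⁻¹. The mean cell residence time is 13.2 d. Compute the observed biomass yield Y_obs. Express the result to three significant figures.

The observed yield is Y_obs = Y/(1 + k_d·θ_c) = 0.330 / (1 + 0.0424 × 13.2) = 0.330 / 1.560 = 0.2116 g VSS per g bCOD removed.

Y_obs ≈ 0.212 g VSS/g bCOD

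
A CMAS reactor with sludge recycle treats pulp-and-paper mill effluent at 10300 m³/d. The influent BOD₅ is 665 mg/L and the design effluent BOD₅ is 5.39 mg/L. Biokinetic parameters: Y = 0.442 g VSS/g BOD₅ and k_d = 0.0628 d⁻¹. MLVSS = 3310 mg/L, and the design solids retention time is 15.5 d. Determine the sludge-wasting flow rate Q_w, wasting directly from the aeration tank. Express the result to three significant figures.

Steady-state biomass mass balance: V·X·(1 + k_d·θ_c) = Y·Q·(S₀ − S)·θ_c, so V = 0.442 × 10300 × (665 − 5.39) × 15.5 / [3310 × (1 + 0.0628 × 15.5)] = 4.65×10^7 / 6532 = 7126 m³.
With mixed-liquor wasting, θ_c = V/Q_w, so Q_w = V/θ_c = 7126/15.5 = 459.7 m³/d.

Q_w ≈ 460 m³/d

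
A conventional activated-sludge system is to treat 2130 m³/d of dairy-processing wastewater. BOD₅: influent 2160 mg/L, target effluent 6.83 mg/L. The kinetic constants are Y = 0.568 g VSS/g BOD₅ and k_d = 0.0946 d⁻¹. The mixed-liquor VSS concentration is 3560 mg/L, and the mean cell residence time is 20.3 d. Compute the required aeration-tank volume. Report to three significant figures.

From the SRT design equation V = Y Q (S₀−S) θ_c / [X (1 + k_d θ_c)] = 0.568 × 2130 × (2160 − 6.83) × 20.3 / [3560 × (1 + 0.0946 × 20.3)] = 5.29×10^7 / 10397 = 5086 m³.

V ≈ 5090 m³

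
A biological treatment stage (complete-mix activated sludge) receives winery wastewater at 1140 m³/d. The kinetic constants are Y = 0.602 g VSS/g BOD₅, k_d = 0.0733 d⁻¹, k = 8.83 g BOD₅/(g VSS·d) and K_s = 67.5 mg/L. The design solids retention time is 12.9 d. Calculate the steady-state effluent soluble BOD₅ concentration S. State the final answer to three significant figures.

S ≈ 1.97 mg/L

From the Monod/SRT balance for a CMAS, S = K_s·(1+k_d θ_c)/[θ_c·(Y k − k_d) − 1] = 67.5 × (1 + 0.0733 × 12.9) / [12.9 × (0.602 × 8.83 − 0.0733) − 1] = 131.3 / 66.63 = 1.971 mg/L.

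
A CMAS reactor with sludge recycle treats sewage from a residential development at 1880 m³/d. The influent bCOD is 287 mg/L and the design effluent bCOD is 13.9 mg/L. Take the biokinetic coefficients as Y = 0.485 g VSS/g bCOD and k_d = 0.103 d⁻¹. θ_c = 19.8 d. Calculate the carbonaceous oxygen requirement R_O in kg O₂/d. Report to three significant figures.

R_O ≈ 397 kg O₂/d

Correct the yield for decay: Y_obs = Y/(1 + k_d θ_c) = 0.485 / (1 + 0.103 × 19.8) = 0.485 / 3.039 = 0.1596.
Substrate removed = Q·(S₀ − S) = 1880 m³/d × (287 − 13.9) g/m³ = 5.13×10^5 g/d = 513.4 kg/d.
Biomass synthesised: P_X = Y_obs × 513.4 = 81.93 kg VSS/d.
Carbonaceous O₂ demand = substrate oxidised − cell-mass equivalent = 513.4 − 1.42 × 81.93 = 397.1 kg O₂/d.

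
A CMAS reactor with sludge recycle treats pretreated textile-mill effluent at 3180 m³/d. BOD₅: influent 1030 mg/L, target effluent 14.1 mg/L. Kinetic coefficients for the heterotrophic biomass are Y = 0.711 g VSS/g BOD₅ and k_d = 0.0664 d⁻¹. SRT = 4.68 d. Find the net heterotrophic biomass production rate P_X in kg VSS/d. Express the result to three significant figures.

The observed yield is Y_obs = Y/(1 + k_d·θ_c) = 0.711 / (1 + 0.0664 × 4.68) = 0.711 / 1.311 = 0.5424 g VSS per g BOD₅ removed.
Q·(S₀ − S) = 3180 × (1030 − 14.1) × 10⁻³ = 3231 kg/d removed.
P_X = Y_obs · Q(S₀ − S) = 0.5424 × 3231 = 1752 kg VSS/d.

P_X ≈ 1750 kg VSS/d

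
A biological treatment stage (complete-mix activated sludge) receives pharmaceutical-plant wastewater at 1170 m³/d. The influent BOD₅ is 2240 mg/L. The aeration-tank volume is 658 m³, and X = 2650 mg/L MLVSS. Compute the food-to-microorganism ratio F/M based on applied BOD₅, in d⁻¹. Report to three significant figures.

F/M ≈ 1.50 d⁻¹

F/M = Q·S₀ / (V·X) = 1170 × 2240 / (658.0 × 2650) = 1.503 g BOD₅·(g VSS·d)⁻¹.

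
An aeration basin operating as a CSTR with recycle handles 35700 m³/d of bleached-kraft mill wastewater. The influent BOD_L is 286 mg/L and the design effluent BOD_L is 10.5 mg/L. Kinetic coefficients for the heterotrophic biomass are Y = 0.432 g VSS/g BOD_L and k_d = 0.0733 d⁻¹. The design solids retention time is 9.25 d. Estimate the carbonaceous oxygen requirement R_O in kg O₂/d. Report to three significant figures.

R_O ≈ 6240 kg O₂/d

The observed yield is Y_obs = Y/(1 + k_d·θ_c) = 0.432 / (1 + 0.0733 × 9.25) = 0.432 / 1.678 = 0.2574 g VSS per g BOD_L removed.
Q·(S₀ − S) = 35700 × (286 − 10.5) × 10⁻³ = 9835 kg/d removed.
Biomass synthesised: P_X = Y_obs × 9835 = 2532 kg VSS/d.
Carbonaceous O₂ demand = substrate oxidised − cell-mass equivalent = 9835 − 1.42 × 2532 = 6240 kg O₂/d.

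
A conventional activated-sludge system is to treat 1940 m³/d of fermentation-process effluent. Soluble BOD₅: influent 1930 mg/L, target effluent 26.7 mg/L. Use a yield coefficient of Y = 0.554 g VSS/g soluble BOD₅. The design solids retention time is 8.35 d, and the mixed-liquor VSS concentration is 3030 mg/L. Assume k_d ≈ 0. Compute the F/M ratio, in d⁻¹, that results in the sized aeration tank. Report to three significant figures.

F/M ≈ 0.219 d⁻¹

V·X = Y·Q·ΔS·θ_c gives V = 0.554 × 1940 × (1930 − 26.7) × 8.35 / 3030 = 5637 m³.
Food-to-microorganism ratio F/M = Q S₀ / (V X) = 1940 × 1930 / (5637 × 3030) = 0.2192 d⁻¹.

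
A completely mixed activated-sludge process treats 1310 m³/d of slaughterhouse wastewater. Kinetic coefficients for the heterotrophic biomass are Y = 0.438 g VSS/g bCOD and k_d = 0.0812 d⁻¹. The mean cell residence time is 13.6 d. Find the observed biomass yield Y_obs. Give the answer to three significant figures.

Y_obs ≈ 0.208 g VSS/g bCOD

Y_obs = Y / (1 + k_d θ_c) = 0.438 / (1 + 0.0812 × 13.6) = 0.438 / 2.104 = 0.2081.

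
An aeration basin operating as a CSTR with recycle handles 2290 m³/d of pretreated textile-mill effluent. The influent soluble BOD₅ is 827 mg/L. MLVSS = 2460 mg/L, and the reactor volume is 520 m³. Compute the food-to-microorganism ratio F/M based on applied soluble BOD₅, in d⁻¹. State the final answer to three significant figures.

Food-to-microorganism ratio F/M = Q S₀ / (V X) = 2290 × 827 / (520.0 × 2460) = 1.480 d⁻¹.

F/M ≈ 1.48 d⁻¹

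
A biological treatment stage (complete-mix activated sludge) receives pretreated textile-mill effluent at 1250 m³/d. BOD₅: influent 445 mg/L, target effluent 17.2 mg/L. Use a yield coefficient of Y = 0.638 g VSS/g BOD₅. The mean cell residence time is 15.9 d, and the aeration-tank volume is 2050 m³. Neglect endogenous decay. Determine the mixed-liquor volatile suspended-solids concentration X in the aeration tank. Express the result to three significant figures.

X = Y·Q·ΔS·θ_c / V = 0.638 × 1250 × (445 − 17.2) × 15.9 / 2050 = 2646 mg/L.

X ≈ 2650 mg/L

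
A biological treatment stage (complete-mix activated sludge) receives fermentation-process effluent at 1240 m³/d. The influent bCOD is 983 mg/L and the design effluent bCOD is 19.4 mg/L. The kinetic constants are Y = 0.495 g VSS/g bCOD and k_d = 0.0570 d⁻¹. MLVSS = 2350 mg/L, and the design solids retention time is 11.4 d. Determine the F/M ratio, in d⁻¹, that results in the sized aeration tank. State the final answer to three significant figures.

Rearranging the biomass balance for a CMAS with decay, V = Y·Q·ΔS·θ_c / [X·(1+k_d θ_c)] = 0.495 × 1240 × (983 − 19.4) × 11.4 / [2350 × (1 + 0.0570 × 11.4)] = 6.74×10^6 / 3877 = 1739 m³.
F/M = Q·S₀ / (V·X) = 1240 × 983 / (1739 × 2350) = 0.2982 g bCOD·(g VSS·d)⁻¹.

F/M ≈ 0.298 d⁻¹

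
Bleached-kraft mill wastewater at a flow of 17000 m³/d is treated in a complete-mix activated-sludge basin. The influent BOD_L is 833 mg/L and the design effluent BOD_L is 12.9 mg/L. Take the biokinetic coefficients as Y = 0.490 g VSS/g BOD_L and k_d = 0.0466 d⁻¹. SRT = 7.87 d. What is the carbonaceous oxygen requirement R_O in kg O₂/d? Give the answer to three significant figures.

R_O ≈ 6840 kg O₂/d

The observed yield is Y_obs = Y/(1 + k_d·θ_c) = 0.490 / (1 + 0.0466 × 7.87) = 0.490 / 1.367 = 0.3585 g VSS per g BOD_L removed.
Substrate removed = Q·(S₀ − S) = 17000 m³/d × (833 − 12.9) g/m³ = 1.39×10^7 g/d = 13942 kg/d.
Biomass synthesised: P_X = Y_obs × 13942 = 4998 kg VSS/d.
R_O = Q·(S₀ − S) − 1.42·P_X = 13942 − 1.42 × 4998 = 6844 kg O₂/d.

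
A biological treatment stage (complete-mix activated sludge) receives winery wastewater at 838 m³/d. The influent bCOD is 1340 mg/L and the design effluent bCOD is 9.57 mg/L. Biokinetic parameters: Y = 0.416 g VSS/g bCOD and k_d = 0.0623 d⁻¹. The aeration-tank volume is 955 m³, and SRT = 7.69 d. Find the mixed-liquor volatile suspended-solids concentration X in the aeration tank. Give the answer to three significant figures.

X ≈ 2520 mg/L

X = Y·Q·ΔS·θ_c / [V·(1 + k_d θ_c)] = 0.416 × 838 × (1340 − 9.57) × 7.69 / [955 × (1 + 0.0623 × 7.69)] = 2525 mg/L.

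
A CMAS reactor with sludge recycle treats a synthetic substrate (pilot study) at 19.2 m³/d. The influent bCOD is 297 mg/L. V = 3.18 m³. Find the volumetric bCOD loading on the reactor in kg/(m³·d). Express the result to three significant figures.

L_v ≈ 1.79 kg bCOD/(m³·d)

L_v = Q S₀ / V = 19.2 × 297 × 10⁻³ / 3.180 = 1.793 kg/(m³·d).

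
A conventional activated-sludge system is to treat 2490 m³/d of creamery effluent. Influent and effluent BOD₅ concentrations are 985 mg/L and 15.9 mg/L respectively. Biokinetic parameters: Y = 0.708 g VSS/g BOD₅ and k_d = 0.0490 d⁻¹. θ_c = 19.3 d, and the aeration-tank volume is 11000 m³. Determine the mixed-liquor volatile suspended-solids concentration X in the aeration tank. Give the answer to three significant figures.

X ≈ 1540 mg/L

From V·X·(1 + k_d·θ_c) = Y·Q·(S₀ − S)·θ_c: X = 0.708 × 2490 × (985 − 15.9) × 19.3 / [11000 × (1 + 0.0490 × 19.3)] = 1541 mg/L.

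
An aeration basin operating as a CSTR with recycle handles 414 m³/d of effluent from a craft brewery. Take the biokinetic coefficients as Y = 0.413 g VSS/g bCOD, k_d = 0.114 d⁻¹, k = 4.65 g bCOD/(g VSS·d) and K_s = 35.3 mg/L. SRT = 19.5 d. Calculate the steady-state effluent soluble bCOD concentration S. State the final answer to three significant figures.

Effluent substrate depends only on kinetics and SRT: S = K_s(1 + k_d θ_c) / [θ_c(Yk − k_d) − 1] = 35.3 × (1 + 0.114 × 19.5) / [19.5 × (0.413 × 4.65 − 0.114) − 1] = 113.8 / 34.23 = 3.324 mg/L.

S ≈ 3.32 mg/L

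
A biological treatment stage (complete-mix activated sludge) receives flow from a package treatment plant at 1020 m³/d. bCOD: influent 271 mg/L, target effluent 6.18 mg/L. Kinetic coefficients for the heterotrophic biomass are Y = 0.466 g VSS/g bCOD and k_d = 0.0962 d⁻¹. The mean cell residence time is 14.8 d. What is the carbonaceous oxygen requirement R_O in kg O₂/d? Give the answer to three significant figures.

The observed yield is Y_obs = Y/(1 + k_d·θ_c) = 0.466 / (1 + 0.0962 × 14.8) = 0.466 / 2.424 = 0.1923 g VSS per g bCOD removed.
Mass of bCOD removed per day: Q(S₀ − S) = 1020 × 264.8 g/m³ = 270.1 kg/d.
P_X = Y_obs·Q·(S₀ − S) = 0.1923 × 270.1 = 51.93 kg VSS/d.
Carbonaceous O₂ demand = substrate oxidised − cell-mass equivalent = 270.1 − 1.42 × 51.93 = 196.4 kg O₂/d.

R_O ≈ 196 kg O₂/d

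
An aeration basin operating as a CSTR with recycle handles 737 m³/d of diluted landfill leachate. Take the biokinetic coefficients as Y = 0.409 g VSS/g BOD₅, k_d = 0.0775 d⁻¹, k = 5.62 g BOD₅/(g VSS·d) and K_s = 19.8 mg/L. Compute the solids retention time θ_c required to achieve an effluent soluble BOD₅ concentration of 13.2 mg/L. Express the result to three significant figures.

θ_c ≈ 1.19 d

From 1/θ_c = Y·k·S/(K_s + S) − k_d: Y·k·S/(K_s+S) = 0.409 × 5.62 × 13.2 / (19.8 + 13.2) = 0.9194 d⁻¹.
θ_c = 1/(μ − k_d) = 1/(0.9194 − 0.0775) = 1/0.8419 = 1.188 d.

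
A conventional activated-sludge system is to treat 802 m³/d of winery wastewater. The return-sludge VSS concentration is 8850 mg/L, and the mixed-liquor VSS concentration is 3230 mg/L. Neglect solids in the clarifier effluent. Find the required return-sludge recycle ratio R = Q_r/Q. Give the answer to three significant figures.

R ≈ 0.575

Mass balance around the secondary clarifier (neglecting effluent solids): R = X / (X_r − X) = 3230 / (8850 − 3230) = 0.5747.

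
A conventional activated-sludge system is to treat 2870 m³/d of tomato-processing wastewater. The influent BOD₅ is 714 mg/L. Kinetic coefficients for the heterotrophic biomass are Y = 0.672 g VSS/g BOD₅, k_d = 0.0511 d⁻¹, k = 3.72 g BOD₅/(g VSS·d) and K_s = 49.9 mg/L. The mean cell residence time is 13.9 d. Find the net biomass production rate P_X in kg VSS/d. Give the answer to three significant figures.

Effluent substrate depends only on kinetics and SRT: S = K_s(1 + k_d θ_c) / [θ_c(Yk − k_d) − 1] = 49.9 × (1 + 0.0511 × 13.9) / [13.9 × (0.672 × 3.72 − 0.0511) − 1] = 85.34 / 33.04 = 2.583 mg/L.
Y_obs = Y / (1 + k_d θ_c) = 0.672 / (1 + 0.0511 × 13.9) = 0.672 / 1.710 = 0.3929.
Q·(S₀ − S) = 2870 × (714 − 2.58) × 10⁻³ = 2042 kg/d removed.
P_X = Y_obs · Q(S₀ − S) = 0.3929 × 2042 = 802.2 kg VSS/d.

P_X ≈ 802 kg VSS/d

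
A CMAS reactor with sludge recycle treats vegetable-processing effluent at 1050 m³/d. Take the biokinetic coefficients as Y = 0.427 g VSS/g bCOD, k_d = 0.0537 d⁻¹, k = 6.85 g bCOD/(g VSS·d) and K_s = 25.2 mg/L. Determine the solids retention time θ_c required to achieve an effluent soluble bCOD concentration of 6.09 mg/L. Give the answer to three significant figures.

θ_c ≈ 1.94 d

Specific growth rate at S = 6.09 mg/L: μ = YkS/(K_s+S) = 0.427·6.85·6.09/(25.2+6.09) = 0.5693 d⁻¹.
θ_c = 1/(μ − k_d) = 1/(0.5693 − 0.0537) = 1/0.5156 = 1.940 d.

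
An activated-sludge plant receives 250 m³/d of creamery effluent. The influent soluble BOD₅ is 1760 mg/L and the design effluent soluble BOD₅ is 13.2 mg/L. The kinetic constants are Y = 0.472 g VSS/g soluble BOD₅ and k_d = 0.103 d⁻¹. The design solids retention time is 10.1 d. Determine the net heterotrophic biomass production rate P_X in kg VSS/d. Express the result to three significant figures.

P_X ≈ 101 kg VSS/d

Y_obs = Y / (1 + k_d θ_c) = 0.472 / (1 + 0.103 × 10.1) = 0.472 / 2.040 = 0.2313.
Q·(S₀ − S) = 250 × (1760 − 13.2) × 10⁻³ = 436.7 kg/d removed.
Net biomass production P_X = Y_obs × Q·(S₀ − S) = 0.2313 × 436.7 = 101.0 kg VSS/d.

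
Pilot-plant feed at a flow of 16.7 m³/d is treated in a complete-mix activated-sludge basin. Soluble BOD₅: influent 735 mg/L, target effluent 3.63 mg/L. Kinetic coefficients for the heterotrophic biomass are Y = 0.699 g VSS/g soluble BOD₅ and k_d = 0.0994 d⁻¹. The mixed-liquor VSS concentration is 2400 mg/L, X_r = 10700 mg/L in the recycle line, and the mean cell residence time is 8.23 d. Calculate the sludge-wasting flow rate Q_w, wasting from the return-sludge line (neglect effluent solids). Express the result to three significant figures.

Q_w ≈ 0.439 m³/d

Rearranging the biomass balance for a CMAS with decay, V = Y·Q·ΔS·θ_c / [X·(1+k_d θ_c)] = 0.699 × 16.7 × (735 − 3.63) × 8.23 / [2400 × (1 + 0.0994 × 8.23)] = 7.03×10^4 / 4363 = 16.10 m³.
Q_w = (V·X)/(θ_c X_r) = 16.10 × 2400 / (8.23 × 10700) = 0.4389 m³/d.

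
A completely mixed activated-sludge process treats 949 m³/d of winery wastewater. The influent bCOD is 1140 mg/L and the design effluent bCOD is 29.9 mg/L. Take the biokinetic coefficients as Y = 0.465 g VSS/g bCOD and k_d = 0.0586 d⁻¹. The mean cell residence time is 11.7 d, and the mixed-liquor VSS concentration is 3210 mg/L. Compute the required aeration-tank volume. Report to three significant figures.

V ≈ 1060 m³

From the SRT design equation V = Y Q (S₀−S) θ_c / [X (1 + k_d θ_c)] = 0.465 × 949 × (1140 − 29.9) × 11.7 / [3210 × (1 + 0.0586 × 11.7)] = 5.73×10^6 / 5411 = 1059 m³.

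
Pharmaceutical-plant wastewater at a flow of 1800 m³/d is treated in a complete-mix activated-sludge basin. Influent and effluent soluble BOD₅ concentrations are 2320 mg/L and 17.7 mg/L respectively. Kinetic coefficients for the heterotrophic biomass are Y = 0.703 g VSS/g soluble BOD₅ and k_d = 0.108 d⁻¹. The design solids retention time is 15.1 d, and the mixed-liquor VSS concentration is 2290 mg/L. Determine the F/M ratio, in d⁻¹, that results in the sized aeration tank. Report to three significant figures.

Steady-state biomass mass balance: V·X·(1 + k_d·θ_c) = Y·Q·(S₀ − S)·θ_c, so V = 0.703 × 1800 × (2320 − 17.7) × 15.1 / [2290 × (1 + 0.108 × 15.1)] = 4.4×10^7 / 6025 = 7302 m³.
Food-to-microorganism ratio F/M = Q S₀ / (V X) = 1800 × 2320 / (7302 × 2290) = 0.2497 d⁻¹.

F/M ≈ 0.250 d⁻¹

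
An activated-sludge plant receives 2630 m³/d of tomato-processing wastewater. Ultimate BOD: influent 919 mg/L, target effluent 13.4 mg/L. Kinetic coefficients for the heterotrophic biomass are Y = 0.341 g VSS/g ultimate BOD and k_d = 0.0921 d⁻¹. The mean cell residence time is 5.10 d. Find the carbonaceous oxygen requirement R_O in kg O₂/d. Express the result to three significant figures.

R_O ≈ 1600 kg O₂/d

Y_obs = Y / (1 + k_d θ_c) = 0.341 / (1 + 0.0921 × 5.10) = 0.341 / 1.470 = 0.2320.
ΔS = 919 − 13.4 = 905.6 mg/L, so the substrate removal rate is 2630 × 905.6/1000 = 2382 kg ultimate BOD/d.
P_X = Y_obs·Q·(S₀ − S) = 0.2320 × 2382 = 552.6 kg VSS/d.
R_O = Q·ΔS − 1.42 P_X = 2382 − 784.7 = 1597 kg O₂/d.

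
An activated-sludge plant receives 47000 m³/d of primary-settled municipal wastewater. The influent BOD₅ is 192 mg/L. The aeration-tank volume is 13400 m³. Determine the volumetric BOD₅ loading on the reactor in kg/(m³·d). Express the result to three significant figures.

Volumetric loading L_v = Q·S₀ / V = 47000 × 192 g/m³ / 13400 m³ = 673.4 g/(m³·d) = 0.6734 kg BOD₅/(m³·d).

L_v ≈ 0.673 kg BOD₅/(m³·d)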